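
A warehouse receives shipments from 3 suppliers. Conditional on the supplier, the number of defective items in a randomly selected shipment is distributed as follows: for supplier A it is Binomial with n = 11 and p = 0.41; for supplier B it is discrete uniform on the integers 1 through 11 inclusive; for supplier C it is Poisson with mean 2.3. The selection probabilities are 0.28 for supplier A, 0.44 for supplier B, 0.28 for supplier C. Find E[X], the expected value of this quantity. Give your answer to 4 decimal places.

4.5468

Component means — A: 4.51; B: 6; C: 2.3.
E[X] = 0.28·4.51 + 0.44·6 + 0.28·2.3 = 4.5468.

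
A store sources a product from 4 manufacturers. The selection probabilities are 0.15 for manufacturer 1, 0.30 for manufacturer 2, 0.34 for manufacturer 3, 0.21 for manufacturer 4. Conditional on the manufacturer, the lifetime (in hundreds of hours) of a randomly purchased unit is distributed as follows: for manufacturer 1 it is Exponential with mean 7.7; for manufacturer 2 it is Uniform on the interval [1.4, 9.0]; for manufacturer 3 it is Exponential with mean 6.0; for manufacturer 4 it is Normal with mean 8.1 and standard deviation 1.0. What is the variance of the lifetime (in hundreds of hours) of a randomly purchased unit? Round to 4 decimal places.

24.1312

Per component, 1: μ=7.7, E[X²]=118.58; 2: μ=5.2, E[X²]=31.8533; 3: μ=6, E[X²]=72; 4: μ=8.1, E[X²]=66.61.
E[X] = 0.15·7.7 + 0.3·5.2 + 0.34·6 + 0.21·8.1 = 6.456.
E[X²] = 0.15·118.58 + 0.3·31.8533 + 0.34·72 + 0.21·66.61 = 65.8111.
Var(X) = E[X²] − (E[X])² = 65.8111 − 41.6799 = 24.1312.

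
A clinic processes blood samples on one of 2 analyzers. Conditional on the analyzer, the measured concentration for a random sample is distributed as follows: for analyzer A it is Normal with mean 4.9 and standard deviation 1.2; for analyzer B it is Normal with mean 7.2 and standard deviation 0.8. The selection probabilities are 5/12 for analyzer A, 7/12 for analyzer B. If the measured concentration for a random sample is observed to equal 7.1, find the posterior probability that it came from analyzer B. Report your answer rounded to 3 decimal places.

Likelihoods f(7.1 | ·): A: 0.061926; B: 0.494797.
Posterior ∝ prior × likelihood. Numerator for B: 0.583333·0.494797 = 0.288632.
Normalizing constant: 0.416667·0.061926 + 0.583333·0.494797 = 0.314434.
P(B | observation) = 0.288632 / 0.314434 = 0.91794.

0.918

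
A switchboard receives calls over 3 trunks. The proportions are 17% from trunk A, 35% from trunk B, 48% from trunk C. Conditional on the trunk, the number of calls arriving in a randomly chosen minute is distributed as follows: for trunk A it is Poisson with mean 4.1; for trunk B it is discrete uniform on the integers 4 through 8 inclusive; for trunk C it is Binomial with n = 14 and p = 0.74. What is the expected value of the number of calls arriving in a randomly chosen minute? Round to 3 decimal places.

Component means — A: 4.1; B: 6; C: 10.36.
E[X] = 0.17·4.1 + 0.35·6 + 0.48·10.36 = 7.7698.

7.770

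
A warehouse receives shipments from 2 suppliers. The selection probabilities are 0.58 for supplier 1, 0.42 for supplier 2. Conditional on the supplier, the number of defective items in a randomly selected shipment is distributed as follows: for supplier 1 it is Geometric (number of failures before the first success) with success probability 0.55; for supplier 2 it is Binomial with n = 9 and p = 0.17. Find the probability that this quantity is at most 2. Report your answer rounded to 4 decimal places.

Conditional on each supplier, P(X ≤ 2): 1: 0.908875; 2: 0.813864.
By total probability, P(X ≤ 2) = 0.58·0.908875 + 0.42·0.813864 = 0.868971.

0.8690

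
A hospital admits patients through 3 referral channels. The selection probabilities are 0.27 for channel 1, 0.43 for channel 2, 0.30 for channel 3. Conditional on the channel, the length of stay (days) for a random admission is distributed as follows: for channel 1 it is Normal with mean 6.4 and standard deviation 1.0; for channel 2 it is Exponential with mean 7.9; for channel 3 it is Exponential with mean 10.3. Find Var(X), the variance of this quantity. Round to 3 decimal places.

61.170

Per component, 1: μ=6.4, E[X²]=41.96; 2: μ=7.9, E[X²]=124.82; 3: μ=10.3, E[X²]=212.18.
E[X] = 0.27·6.4 + 0.43·7.9 + 0.3·10.3 = 8.215.
E[X²] = 0.27·41.96 + 0.43·124.82 + 0.3·212.18 = 128.656.
Var(X) = E[X²] − (E[X])² = 128.656 − 67.4862 = 61.1696.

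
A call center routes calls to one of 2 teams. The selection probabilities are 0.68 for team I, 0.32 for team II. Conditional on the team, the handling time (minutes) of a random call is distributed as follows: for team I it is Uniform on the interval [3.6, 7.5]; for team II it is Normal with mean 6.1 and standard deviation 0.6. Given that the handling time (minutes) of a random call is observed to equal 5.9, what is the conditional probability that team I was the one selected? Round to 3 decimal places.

0.464

Likelihoods f(5.9 | ·): I: 0.25641; II: 0.628972.
Posterior ∝ prior × likelihood. Numerator for I: 0.68·0.25641 = 0.174359.
Normalizing constant: 0.68·0.25641 + 0.32·0.628972 = 0.37563.
P(I | observation) = 0.174359 / 0.37563 = 0.464177.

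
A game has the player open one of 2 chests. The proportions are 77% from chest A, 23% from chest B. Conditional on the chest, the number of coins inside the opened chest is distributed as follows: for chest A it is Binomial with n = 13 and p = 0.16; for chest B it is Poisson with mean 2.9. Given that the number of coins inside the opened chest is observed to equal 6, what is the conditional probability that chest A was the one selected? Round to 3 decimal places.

Likelihoods P(X=6 | ·): A: 0.00849556; B: 0.0454571.
Posterior ∝ prior × likelihood. Numerator for A: 0.77·0.00849556 = 0.00654158.
Normalizing constant: 0.77·0.00849556 + 0.23·0.0454571 = 0.0169967.
P(A | observation) = 0.00654158 / 0.0169967 = 0.384874.

0.385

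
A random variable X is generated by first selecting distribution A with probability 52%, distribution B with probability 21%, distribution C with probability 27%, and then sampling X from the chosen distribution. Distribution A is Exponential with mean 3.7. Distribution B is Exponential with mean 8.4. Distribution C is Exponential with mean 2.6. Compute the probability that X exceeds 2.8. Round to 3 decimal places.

Conditional on each component, P(X > 2.8): A: 0.469186; B: 0.716531; C: 0.340642.
By total probability, P(X > 2.8) = 0.52·0.469186 + 0.21·0.716531 + 0.27·0.340642 = 0.486421.

0.486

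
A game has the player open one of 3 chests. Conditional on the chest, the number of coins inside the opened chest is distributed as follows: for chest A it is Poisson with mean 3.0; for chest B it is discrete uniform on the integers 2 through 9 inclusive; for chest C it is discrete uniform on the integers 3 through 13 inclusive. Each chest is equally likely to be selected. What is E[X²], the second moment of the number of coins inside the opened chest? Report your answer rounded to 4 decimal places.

40.5000

For each component E[X²] = Var + (mean)², giving A: 12; B: 35.5; C: 74.
Overall E[X²] = 0.333333·12 + 0.333333·35.5 + 0.333333·74 = 40.5.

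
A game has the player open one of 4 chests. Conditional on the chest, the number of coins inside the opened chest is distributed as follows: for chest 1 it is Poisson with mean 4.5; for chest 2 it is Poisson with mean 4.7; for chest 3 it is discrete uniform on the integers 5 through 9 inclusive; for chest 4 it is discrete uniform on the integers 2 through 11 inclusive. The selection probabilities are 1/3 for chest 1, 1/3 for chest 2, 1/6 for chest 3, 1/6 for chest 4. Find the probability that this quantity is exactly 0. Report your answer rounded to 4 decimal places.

0.0067

Conditional on each chest, P(X = 0): 1: 0.011109; 2: 0.00909528; 3: 0; 4: 0.
By total probability, P(X = 0) = 0.333333·0.011109 + 0.333333·0.00909528 + 0.166667·0 + 0.166667·0 = 0.00673476.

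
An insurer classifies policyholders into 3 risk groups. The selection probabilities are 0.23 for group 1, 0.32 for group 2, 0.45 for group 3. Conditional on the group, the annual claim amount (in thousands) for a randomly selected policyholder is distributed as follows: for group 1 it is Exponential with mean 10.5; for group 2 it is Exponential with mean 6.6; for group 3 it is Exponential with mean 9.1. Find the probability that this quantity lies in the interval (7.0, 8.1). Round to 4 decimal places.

0.0525

Conditional on each group, P(7.0 < X < 8.1): 1: 0.051065; 2: 0.0531551; 3: 0.0527587.
By total probability, P(7.0 < X < 8.1) = 0.23·0.051065 + 0.32·0.0531551 + 0.45·0.0527587 = 0.052496.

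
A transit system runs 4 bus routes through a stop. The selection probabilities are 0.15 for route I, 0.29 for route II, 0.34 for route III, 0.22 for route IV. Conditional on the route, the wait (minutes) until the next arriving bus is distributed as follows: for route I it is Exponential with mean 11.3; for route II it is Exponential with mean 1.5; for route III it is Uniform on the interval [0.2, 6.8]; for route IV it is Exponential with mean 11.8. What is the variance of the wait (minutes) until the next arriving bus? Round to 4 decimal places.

71.2777

Per component, I: μ=11.3, E[X²]=255.38; II: μ=1.5, E[X²]=4.5; III: μ=3.5, E[X²]=15.88; IV: μ=11.8, E[X²]=278.48.
E[X] = 0.15·11.3 + 0.29·1.5 + 0.34·3.5 + 0.22·11.8 = 5.916.
E[X²] = 0.15·255.38 + 0.29·4.5 + 0.34·15.88 + 0.22·278.48 = 106.277.
Var(X) = E[X²] − (E[X])² = 106.277 − 34.9991 = 71.2777.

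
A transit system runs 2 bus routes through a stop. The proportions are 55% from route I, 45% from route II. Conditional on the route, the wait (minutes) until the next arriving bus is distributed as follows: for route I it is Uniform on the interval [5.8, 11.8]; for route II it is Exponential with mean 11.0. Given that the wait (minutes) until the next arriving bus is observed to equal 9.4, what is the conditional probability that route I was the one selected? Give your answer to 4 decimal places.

0.8404

Likelihoods f(9.4 | ·): I: 0.166667; II: 0.0386797.
Posterior ∝ prior × likelihood. Numerator for I: 0.55·0.166667 = 0.0916667.
Normalizing constant: 0.55·0.166667 + 0.45·0.0386797 = 0.109073.
P(I | observation) = 0.0916667 / 0.109073 = 0.840419.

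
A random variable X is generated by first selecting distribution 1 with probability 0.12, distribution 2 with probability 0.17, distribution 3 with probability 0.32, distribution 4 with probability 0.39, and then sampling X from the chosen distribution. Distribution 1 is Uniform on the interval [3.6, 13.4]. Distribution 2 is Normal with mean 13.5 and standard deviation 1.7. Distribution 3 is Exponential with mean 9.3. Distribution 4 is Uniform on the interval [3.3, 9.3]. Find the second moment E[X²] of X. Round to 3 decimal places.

For each component E[X²] = Var + (mean)², giving 1: 80.2533; 2: 185.14; 3: 172.98; 4: 42.69.
Overall E[X²] = 0.12·80.2533 + 0.17·185.14 + 0.32·172.98 + 0.39·42.69 = 113.107.

113.107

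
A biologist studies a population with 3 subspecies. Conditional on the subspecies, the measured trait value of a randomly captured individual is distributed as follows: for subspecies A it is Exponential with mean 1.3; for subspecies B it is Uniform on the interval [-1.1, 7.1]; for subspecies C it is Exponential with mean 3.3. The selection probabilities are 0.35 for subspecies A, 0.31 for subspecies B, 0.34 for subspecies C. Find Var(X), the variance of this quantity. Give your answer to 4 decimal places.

Per component, A: μ=1.3, E[X²]=3.38; B: μ=3, E[X²]=14.6033; C: μ=3.3, E[X²]=21.78.
E[X] = 0.35·1.3 + 0.31·3 + 0.34·3.3 = 2.507.
E[X²] = 0.35·3.38 + 0.31·14.6033 + 0.34·21.78 = 13.1152.
Var(X) = E[X²] − (E[X])² = 13.1152 − 6.28505 = 6.83018.

6.8302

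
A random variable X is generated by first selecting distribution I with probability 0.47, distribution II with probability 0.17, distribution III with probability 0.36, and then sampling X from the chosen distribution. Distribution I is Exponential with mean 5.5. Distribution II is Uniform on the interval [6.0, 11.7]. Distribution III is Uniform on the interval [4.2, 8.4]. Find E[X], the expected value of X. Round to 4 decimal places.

Component means — I: 5.5; II: 8.85; III: 6.3.
E[X] = 0.47·5.5 + 0.17·8.85 + 0.36·6.3 = 6.3575.

6.3575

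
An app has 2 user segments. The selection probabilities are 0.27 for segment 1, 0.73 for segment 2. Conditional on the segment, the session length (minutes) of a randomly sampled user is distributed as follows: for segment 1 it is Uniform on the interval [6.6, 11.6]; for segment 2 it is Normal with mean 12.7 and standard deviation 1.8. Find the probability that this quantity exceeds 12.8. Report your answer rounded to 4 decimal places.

0.3488

Conditional on each segment, P(X > 12.8): 1: 0; 2: 0.477848.
By total probability, P(X > 12.8) = 0.27·0 + 0.73·0.477848 = 0.348829.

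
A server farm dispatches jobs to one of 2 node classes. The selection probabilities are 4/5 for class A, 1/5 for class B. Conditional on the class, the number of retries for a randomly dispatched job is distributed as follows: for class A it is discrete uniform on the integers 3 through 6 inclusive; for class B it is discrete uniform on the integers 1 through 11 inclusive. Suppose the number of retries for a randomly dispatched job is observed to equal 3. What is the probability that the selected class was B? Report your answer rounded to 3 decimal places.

Likelihoods P(X=3 | ·): A: 0.25; B: 0.0909091.
Posterior ∝ prior × likelihood. Numerator for B: 0.2·0.0909091 = 0.0181818.
Normalizing constant: 0.8·0.25 + 0.2·0.0909091 = 0.218182.
P(B | observation) = 0.0181818 / 0.218182 = 0.0833333.

0.083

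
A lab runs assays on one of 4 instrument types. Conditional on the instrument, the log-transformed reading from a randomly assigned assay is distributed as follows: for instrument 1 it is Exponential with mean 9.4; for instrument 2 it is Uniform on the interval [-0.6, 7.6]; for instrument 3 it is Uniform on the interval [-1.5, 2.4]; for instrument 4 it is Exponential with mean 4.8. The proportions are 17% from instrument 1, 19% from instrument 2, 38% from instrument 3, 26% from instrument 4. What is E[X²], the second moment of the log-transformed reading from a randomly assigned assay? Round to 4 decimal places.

For each component E[X²] = Var + (mean)², giving 1: 176.72; 2: 17.8533; 3: 1.47; 4: 46.08.
Overall E[X²] = 0.17·176.72 + 0.19·17.8533 + 0.38·1.47 + 0.26·46.08 = 45.9739.

45.9739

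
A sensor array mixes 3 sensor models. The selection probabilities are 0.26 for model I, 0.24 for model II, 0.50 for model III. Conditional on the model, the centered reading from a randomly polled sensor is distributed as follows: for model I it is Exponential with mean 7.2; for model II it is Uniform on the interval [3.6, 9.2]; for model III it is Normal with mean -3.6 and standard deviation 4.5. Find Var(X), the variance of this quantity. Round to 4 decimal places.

Per component, I: μ=7.2, E[X²]=103.68; II: μ=6.4, E[X²]=43.5733; III: μ=-3.6, E[X²]=33.21.
E[X] = 0.26·7.2 + 0.24·6.4 + 0.5·-3.6 = 1.608.
E[X²] = 0.26·103.68 + 0.24·43.5733 + 0.5·33.21 = 54.0194.
Var(X) = E[X²] − (E[X])² = 54.0194 − 2.58566 = 51.4337.

51.4337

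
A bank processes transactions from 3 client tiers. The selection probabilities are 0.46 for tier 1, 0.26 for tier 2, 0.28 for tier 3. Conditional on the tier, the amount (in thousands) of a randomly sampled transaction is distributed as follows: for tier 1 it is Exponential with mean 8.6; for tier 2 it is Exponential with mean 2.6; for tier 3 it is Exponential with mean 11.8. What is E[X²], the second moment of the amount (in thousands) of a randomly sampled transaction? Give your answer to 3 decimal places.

For each component E[X²] = Var + (mean)², giving 1: 147.92; 2: 13.52; 3: 278.48.
Overall E[X²] = 0.46·147.92 + 0.26·13.52 + 0.28·278.48 = 149.533.

149.533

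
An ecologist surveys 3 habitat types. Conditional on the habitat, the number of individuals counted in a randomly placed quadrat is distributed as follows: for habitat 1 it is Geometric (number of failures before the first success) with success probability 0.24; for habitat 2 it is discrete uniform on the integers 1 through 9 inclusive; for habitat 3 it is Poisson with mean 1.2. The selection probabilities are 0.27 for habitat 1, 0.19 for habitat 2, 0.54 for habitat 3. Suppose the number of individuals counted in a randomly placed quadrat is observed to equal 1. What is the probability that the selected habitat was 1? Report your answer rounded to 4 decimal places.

Likelihoods P(X=1 | ·): 1: 0.1824; 2: 0.111111; 3: 0.361433.
Posterior ∝ prior × likelihood. Numerator for 1: 0.27·0.1824 = 0.049248.
Normalizing constant: 0.27·0.1824 + 0.19·0.111111 + 0.54·0.361433 = 0.265533.
P(1 | observation) = 0.049248 / 0.265533 = 0.185469.

0.1855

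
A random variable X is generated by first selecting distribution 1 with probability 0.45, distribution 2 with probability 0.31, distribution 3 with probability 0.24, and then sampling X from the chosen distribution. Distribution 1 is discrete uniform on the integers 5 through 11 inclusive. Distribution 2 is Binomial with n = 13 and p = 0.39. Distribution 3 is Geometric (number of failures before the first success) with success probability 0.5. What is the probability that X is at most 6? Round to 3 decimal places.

0.613

Conditional on each component, P(X ≤ 6): 1: 0.285714; 2: 0.793527; 3: 0.992188.
By total probability, P(X ≤ 6) = 0.45·0.285714 + 0.31·0.793527 + 0.24·0.992188 = 0.61269.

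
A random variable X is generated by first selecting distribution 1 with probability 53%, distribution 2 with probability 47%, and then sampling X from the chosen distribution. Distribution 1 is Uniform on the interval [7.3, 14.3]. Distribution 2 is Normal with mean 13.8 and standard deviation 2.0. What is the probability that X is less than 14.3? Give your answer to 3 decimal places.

Conditional on each component, P(X < 14.3): 1: 1; 2: 0.598706.
By total probability, P(X < 14.3) = 0.53·1 + 0.47·0.598706 = 0.811392.

0.811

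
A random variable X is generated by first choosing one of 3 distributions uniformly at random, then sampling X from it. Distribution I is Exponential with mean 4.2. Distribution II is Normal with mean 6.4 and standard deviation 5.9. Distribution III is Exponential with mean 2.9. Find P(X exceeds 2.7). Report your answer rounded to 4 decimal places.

Conditional on each component, P(X > 2.7): I: 0.525788; II: 0.734709; III: 0.394146.
By total probability, P(X > 2.7) = 0.333333·0.525788 + 0.333333·0.734709 + 0.333333·0.394146 = 0.551548.

0.5515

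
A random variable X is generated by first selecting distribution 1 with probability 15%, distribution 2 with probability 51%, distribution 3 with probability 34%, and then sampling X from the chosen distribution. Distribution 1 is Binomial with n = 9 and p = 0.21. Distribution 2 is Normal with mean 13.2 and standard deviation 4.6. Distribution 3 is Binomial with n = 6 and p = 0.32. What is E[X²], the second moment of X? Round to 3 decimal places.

For each component E[X²] = Var + (mean)², giving 1: 5.0652; 2: 195.4; 3: 4.992.
Overall E[X²] = 0.15·5.0652 + 0.51·195.4 + 0.34·4.992 = 102.111.

102.111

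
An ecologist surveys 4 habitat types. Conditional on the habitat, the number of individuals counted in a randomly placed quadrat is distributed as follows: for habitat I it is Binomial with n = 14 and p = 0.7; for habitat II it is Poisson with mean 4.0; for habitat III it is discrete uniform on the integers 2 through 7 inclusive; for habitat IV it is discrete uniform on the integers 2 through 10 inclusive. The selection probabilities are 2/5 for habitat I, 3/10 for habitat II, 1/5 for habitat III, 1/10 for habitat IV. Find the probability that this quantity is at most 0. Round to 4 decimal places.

Conditional on each habitat, P(X ≤ 0): I: 4.78297e-08; II: 0.0183156; III: 0; IV: 0.
By total probability, P(X ≤ 0) = 0.4·4.78297e-08 + 0.3·0.0183156 + 0.2·0 + 0.1·0 = 0.00549471.

0.0055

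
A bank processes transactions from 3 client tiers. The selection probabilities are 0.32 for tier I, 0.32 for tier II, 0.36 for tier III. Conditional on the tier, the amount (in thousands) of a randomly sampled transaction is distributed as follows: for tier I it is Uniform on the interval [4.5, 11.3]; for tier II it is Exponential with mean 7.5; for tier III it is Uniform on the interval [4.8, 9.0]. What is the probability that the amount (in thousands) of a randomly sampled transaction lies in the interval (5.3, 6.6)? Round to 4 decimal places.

0.1977

Conditional on each tier, P(5.3 < X < 6.6): I: 0.191176; II: 0.0785028; III: 0.309524.
By total probability, P(5.3 < X < 6.6) = 0.32·0.191176 + 0.32·0.0785028 + 0.36·0.309524 = 0.197726.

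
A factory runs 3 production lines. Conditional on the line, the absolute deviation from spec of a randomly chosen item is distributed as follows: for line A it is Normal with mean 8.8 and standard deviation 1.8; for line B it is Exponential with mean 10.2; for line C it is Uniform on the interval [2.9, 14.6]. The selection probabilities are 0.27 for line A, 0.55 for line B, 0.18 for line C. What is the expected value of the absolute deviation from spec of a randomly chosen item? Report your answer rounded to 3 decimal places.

Component means — A: 8.8; B: 10.2; C: 8.75.
E[X] = 0.27·8.8 + 0.55·10.2 + 0.18·8.75 = 9.561.

9.561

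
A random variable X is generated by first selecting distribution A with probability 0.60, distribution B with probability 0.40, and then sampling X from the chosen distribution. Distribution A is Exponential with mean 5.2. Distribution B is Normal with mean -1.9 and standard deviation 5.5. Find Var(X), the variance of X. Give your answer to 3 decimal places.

Per component, A: μ=5.2, E[X²]=54.08; B: μ=-1.9, E[X²]=33.86.
E[X] = 0.6·5.2 + 0.4·-1.9 = 2.36.
E[X²] = 0.6·54.08 + 0.4·33.86 = 45.992.
Var(X) = E[X²] − (E[X])² = 45.992 − 5.5696 = 40.4224.

40.422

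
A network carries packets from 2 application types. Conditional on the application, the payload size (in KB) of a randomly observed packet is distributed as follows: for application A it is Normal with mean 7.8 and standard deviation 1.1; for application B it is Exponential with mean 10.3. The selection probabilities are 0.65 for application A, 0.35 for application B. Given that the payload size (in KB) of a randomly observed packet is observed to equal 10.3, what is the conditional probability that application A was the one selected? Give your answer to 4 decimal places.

Likelihoods f(10.3 | ·): A: 0.0274087; B: 0.0357165.
Posterior ∝ prior × likelihood. Numerator for A: 0.65·0.0274087 = 0.0178157.
Normalizing constant: 0.65·0.0274087 + 0.35·0.0357165 = 0.0303164.
P(A | observation) = 0.0178157 / 0.0303164 = 0.587657.

0.5877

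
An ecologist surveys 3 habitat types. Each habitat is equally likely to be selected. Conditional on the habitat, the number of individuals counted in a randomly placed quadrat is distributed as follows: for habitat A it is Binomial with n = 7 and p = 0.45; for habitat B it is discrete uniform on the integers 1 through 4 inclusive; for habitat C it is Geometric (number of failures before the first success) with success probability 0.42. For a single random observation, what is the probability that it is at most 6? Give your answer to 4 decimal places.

0.9914

Conditional on each habitat, P(X ≤ 6): A: 0.996263; B: 1; C: 0.97792.
By total probability, P(X ≤ 6) = 0.333333·0.996263 + 0.333333·1 + 0.333333·0.97792 = 0.991394.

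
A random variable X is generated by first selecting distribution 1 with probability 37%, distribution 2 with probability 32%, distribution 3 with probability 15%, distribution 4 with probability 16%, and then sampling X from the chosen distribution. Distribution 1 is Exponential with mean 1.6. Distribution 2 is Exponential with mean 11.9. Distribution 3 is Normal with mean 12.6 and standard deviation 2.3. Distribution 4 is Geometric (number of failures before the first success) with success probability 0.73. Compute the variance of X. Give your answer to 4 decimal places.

Per component, 1: μ=1.6, E[X²]=5.12; 2: μ=11.9, E[X²]=283.22; 3: μ=12.6, E[X²]=164.05; 4: μ=0.369863, E[X²]=0.64346.
E[X] = 0.37·1.6 + 0.32·11.9 + 0.15·12.6 + 0.16·0.369863 = 6.34918.
E[X²] = 0.37·5.12 + 0.32·283.22 + 0.15·164.05 + 0.16·0.64346 = 117.235.
Var(X) = E[X²] − (E[X])² = 117.235 − 40.3121 = 76.9232.

76.9232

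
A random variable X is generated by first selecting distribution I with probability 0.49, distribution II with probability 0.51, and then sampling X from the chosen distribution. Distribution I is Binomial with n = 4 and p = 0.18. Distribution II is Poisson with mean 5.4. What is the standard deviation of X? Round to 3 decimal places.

Per component, I: μ=0.72, E[X²]=1.1088; II: μ=5.4, E[X²]=34.56.
E[X] = 0.49·0.72 + 0.51·5.4 = 3.1068.
E[X²] = 0.49·1.1088 + 0.51·34.56 = 18.1689.
Var(X) = E[X²] − (E[X])² = 18.1689 − 9.65221 = 8.51671.
SD(X) = √8.51671 = 2.91834.

2.918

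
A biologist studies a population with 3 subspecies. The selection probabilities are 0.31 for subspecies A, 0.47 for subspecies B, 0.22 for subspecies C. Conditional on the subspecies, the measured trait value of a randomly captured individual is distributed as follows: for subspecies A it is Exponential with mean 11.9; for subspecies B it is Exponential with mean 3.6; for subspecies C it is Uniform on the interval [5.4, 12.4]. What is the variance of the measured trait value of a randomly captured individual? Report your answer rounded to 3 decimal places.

64.444

Per component, A: μ=11.9, E[X²]=283.22; B: μ=3.6, E[X²]=25.92; C: μ=8.9, E[X²]=83.2933.
E[X] = 0.31·11.9 + 0.47·3.6 + 0.22·8.9 = 7.339.
E[X²] = 0.31·283.22 + 0.47·25.92 + 0.22·83.2933 = 118.305.
Var(X) = E[X²] − (E[X])² = 118.305 − 53.8609 = 64.4442.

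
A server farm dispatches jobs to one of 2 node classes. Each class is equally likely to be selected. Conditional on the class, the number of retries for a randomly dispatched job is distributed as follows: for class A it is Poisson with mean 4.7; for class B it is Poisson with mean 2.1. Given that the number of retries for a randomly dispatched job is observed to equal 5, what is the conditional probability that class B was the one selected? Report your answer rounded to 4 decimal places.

Likelihoods P(X=5 | ·): A: 0.17383; B: 0.041677.
Posterior ∝ prior × likelihood. Numerator for B: 0.5·0.041677 = 0.0208385.
Normalizing constant: 0.5·0.17383 + 0.5·0.041677 = 0.107753.
P(B | observation) = 0.0208385 / 0.107753 = 0.193391.

0.1934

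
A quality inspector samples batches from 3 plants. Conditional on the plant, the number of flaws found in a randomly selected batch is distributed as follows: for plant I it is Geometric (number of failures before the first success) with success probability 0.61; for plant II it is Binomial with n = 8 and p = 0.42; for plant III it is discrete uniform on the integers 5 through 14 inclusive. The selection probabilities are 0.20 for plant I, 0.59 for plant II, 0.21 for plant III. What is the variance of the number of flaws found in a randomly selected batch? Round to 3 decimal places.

11.934

Per component, I: μ=0.639344, E[X²]=1.45687; II: μ=3.36, E[X²]=13.2384; III: μ=9.5, E[X²]=98.5.
E[X] = 0.2·0.639344 + 0.59·3.36 + 0.21·9.5 = 4.10527.
E[X²] = 0.2·1.45687 + 0.59·13.2384 + 0.21·98.5 = 28.787.
Var(X) = E[X²] − (E[X])² = 28.787 − 16.8532 = 11.9338.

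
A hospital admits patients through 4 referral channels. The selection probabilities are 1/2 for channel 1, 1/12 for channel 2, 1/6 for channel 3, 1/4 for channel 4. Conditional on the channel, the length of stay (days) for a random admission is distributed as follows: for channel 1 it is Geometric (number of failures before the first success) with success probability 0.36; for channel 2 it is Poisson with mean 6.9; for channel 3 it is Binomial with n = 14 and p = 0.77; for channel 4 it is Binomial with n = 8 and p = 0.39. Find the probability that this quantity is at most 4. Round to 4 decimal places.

Conditional on each channel, P(X ≤ 4): 1: 0.892626; 2: 0.182311; 3: 0.000162844; 4: 0.841423.
By total probability, P(X ≤ 4) = 0.5·0.892626 + 0.0833333·0.182311 + 0.166667·0.000162844 + 0.25·0.841423 = 0.671889.

0.6719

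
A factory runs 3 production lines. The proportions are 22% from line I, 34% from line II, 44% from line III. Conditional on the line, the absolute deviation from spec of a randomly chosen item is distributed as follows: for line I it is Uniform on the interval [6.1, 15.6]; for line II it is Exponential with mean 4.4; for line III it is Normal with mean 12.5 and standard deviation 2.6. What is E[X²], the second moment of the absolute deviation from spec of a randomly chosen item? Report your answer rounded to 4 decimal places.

112.4427

For each component E[X²] = Var + (mean)², giving I: 125.243; II: 38.72; III: 163.01.
Overall E[X²] = 0.22·125.243 + 0.34·38.72 + 0.44·163.01 = 112.443.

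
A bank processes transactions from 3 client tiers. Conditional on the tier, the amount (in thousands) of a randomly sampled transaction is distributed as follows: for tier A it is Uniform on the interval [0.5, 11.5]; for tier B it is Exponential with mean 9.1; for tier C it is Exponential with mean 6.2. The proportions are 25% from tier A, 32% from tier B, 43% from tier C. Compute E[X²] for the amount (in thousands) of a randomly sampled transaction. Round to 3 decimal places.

97.578

For each component E[X²] = Var + (mean)², giving A: 46.0833; B: 165.62; C: 76.88.
Overall E[X²] = 0.25·46.0833 + 0.32·165.62 + 0.43·76.88 = 97.5776.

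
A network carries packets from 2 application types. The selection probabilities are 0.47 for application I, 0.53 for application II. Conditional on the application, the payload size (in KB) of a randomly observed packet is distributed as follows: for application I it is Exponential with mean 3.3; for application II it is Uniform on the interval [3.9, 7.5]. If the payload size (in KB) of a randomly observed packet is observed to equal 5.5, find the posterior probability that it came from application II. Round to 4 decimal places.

Likelihoods f(5.5 | ·): I: 0.057235; II: 0.277778.
Posterior ∝ prior × likelihood. Numerator for II: 0.53·0.277778 = 0.147222.
Normalizing constant: 0.47·0.057235 + 0.53·0.277778 = 0.174123.
P(II | observation) = 0.147222 / 0.174123 = 0.845509.

0.8455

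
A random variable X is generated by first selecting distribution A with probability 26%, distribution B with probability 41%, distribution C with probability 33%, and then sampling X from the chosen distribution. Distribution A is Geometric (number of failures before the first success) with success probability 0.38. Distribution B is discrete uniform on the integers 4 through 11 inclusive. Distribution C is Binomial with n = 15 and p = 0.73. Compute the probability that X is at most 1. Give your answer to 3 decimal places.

Conditional on each component, P(X ≤ 1): A: 0.6156; B: 0; C: 1.22768e-07.
By total probability, P(X ≤ 1) = 0.26·0.6156 + 0.41·0 + 0.33·1.22768e-07 = 0.160056.

0.160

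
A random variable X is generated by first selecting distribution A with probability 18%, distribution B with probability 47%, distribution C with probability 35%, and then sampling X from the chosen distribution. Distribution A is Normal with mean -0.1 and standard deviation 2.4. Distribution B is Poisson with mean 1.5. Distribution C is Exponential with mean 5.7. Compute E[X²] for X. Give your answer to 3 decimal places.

25.544

For each component E[X²] = Var + (mean)², giving A: 5.77; B: 3.75; C: 64.98.
Overall E[X²] = 0.18·5.77 + 0.47·3.75 + 0.35·64.98 = 25.5441.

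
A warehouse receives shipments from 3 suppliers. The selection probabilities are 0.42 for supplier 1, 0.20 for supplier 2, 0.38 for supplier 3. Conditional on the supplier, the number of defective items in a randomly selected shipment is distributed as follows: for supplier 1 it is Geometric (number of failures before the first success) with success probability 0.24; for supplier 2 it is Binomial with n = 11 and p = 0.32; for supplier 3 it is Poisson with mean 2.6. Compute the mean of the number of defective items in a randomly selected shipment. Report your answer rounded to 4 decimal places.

Component means — 1: 3.16667; 2: 3.52; 3: 2.6.
E[X] = 0.42·3.16667 + 0.2·3.52 + 0.38·2.6 = 3.022.

3.0220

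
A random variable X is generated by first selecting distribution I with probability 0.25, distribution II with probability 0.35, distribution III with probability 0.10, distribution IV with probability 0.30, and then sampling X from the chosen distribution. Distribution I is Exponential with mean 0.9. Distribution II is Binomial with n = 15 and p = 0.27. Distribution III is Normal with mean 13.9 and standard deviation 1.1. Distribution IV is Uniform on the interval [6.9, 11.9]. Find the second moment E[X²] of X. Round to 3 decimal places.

For each component E[X²] = Var + (mean)², giving I: 1.62; II: 19.359; III: 194.42; IV: 90.4433.
Overall E[X²] = 0.25·1.62 + 0.35·19.359 + 0.1·194.42 + 0.3·90.4433 = 53.7557.

53.756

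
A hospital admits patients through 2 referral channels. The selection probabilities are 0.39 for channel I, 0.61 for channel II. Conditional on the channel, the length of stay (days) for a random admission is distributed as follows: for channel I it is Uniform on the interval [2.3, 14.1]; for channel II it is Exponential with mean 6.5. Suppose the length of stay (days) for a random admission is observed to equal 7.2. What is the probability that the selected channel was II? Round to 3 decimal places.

0.484

Likelihoods f(7.2 | ·): I: 0.0847458; II: 0.0508185.
Posterior ∝ prior × likelihood. Numerator for II: 0.61·0.0508185 = 0.0309993.
Normalizing constant: 0.39·0.0847458 + 0.61·0.0508185 = 0.0640501.
P(II | observation) = 0.0309993 / 0.0640501 = 0.483985.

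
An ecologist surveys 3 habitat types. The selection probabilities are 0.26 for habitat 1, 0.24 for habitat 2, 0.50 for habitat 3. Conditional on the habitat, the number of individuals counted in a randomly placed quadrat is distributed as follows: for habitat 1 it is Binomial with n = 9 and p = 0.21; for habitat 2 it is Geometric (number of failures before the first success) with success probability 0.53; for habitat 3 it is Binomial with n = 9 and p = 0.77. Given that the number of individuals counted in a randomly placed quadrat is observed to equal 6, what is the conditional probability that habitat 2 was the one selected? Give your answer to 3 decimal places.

0.013

Likelihoods P(X=6 | ·): 1: 0.00355203; 2: 0.00571298; 3: 0.213014.
Posterior ∝ prior × likelihood. Numerator for 2: 0.24·0.00571298 = 0.00137112.
Normalizing constant: 0.26·0.00355203 + 0.24·0.00571298 + 0.5·0.213014 = 0.108801.
P(2 | observation) = 0.00137112 / 0.108801 = 0.012602.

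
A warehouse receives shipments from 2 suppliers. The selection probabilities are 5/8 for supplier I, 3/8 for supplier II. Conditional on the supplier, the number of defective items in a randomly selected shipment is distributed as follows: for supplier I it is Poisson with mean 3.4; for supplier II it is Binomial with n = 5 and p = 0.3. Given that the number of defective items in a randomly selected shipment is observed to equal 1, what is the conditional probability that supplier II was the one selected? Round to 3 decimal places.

0.656

Likelihoods P(X=1 | ·): I: 0.113469; II: 0.36015.
Posterior ∝ prior × likelihood. Numerator for II: 0.375·0.36015 = 0.135056.
Normalizing constant: 0.625·0.113469 + 0.375·0.36015 = 0.205974.
P(II | observation) = 0.135056 / 0.205974 = 0.655694.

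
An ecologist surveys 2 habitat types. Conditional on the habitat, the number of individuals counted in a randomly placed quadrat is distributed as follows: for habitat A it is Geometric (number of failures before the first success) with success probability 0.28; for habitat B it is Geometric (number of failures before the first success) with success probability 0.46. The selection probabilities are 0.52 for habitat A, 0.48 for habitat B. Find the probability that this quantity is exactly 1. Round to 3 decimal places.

0.224

Conditional on each habitat, P(X = 1): A: 0.2016; B: 0.2484.
By total probability, P(X = 1) = 0.52·0.2016 + 0.48·0.2484 = 0.224064.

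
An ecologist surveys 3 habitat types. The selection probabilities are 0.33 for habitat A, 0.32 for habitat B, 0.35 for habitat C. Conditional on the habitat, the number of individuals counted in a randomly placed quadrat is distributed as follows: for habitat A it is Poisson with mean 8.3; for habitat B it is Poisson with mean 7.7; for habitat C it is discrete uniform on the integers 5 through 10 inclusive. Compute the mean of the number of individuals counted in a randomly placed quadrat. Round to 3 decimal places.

7.828

Component means — A: 8.3; B: 7.7; C: 7.5.
E[X] = 0.33·8.3 + 0.32·7.7 + 0.35·7.5 = 7.828.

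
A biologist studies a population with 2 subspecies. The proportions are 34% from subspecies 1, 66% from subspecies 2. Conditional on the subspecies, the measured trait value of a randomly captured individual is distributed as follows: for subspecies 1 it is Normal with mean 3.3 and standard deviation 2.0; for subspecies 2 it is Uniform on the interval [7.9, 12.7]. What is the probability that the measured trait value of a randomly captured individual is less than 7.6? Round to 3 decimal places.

Conditional on each subspecies, P(X < 7.6): 1: 0.984222; 2: 0.
By total probability, P(X < 7.6) = 0.34·0.984222 + 0.66·0 = 0.334636.

0.335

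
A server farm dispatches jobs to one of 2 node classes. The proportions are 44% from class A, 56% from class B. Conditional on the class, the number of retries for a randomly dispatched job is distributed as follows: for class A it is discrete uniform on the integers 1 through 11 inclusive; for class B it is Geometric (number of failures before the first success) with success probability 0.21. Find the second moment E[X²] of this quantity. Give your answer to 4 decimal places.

For each component E[X²] = Var + (mean)², giving A: 46; B: 32.0658.
Overall E[X²] = 0.44·46 + 0.56·32.0658 = 38.1968.

38.1968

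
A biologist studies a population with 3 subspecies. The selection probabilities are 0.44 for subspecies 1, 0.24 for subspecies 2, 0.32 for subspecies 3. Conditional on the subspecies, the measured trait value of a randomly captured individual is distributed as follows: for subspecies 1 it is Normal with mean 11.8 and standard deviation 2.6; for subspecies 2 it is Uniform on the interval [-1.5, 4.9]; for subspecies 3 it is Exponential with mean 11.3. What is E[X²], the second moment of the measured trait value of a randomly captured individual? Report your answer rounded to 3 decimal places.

147.474

For each component E[X²] = Var + (mean)², giving 1: 146; 2: 6.30333; 3: 255.38.
Overall E[X²] = 0.44·146 + 0.24·6.30333 + 0.32·255.38 = 147.474.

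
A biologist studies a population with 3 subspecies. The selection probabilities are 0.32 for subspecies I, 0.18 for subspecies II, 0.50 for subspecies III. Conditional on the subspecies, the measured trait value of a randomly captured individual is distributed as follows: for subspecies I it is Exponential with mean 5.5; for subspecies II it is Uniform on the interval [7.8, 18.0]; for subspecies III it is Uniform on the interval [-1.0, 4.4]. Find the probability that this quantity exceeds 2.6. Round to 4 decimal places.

0.5461

Conditional on each subspecies, P(X > 2.6): I: 0.6233; II: 1; III: 0.333333.
By total probability, P(X > 2.6) = 0.32·0.6233 + 0.18·1 + 0.5·0.333333 = 0.546123.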